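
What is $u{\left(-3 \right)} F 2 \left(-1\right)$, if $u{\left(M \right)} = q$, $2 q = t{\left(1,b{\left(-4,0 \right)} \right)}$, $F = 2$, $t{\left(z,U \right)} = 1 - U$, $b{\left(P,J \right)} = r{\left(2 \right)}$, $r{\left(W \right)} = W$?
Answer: $2$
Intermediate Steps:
$b{\left(P,J \right)} = 2$
$q = - \frac{1}{2}$ ($q = \frac{1 - 2}{2} = \frac{1}{2} \left(-1\right) = - \frac{1}{2} \approx -0.5$)
$u{\left(M \right)} = - \frac{1}{2}$
$u{\left(-3 \right)} F 2 \left(-1\right) = - \frac{2 \cdot 2 \left(-1\right)}{2} = - \frac{4 \left(-1\right)}{2} = \left(- \frac{1}{2}\right) \left(-4\right) = 2$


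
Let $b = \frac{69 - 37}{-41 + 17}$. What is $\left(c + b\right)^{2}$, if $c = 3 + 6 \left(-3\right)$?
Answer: $\frac{2401}{9} \approx 266.78$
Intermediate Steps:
$b = - \frac{4}{3}$ ($b = \frac{32}{-24} = 32 \left(- \frac{1}{24}\right) = - \frac{4}{3} \approx -1.3333$)
$c = -15$ ($c = 3 - 18 = -15$)
$\left(c + b\right)^{2} = \left(-15 - \frac{4}{3}\right)^{2} = \left(- \frac{49}{3}\right)^{2} = \frac{2401}{9}$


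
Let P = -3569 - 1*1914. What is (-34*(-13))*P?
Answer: -2423486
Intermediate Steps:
P = -5483 (P = -3569 - 1914 = -5483)
(-34*(-13))*P = -34*(-13)*(-5483) = 442*(-5483) = -2423486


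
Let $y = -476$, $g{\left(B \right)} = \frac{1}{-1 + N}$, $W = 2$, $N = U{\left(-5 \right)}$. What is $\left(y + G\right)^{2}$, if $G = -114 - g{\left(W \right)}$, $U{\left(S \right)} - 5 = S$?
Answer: $346921$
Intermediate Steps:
$U{\left(S \right)} = 5 + S$
$N = 0$ ($N = 5 - 5 = 0$)
$g{\left(B \right)} = -1$ ($g{\left(B \right)} = \frac{1}{-1 + 0} = \frac{1}{-1} = -1$)
$G = -113$ ($G = -114 - -1 = -114 + 1 = -113$)
$\left(y + G\right)^{2} = \left(-476 - 113\right)^{2} = \left(-589\right)^{2} = 346921$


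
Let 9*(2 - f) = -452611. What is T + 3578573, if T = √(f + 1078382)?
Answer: 3578573 + √10158067/3 ≈ 3.5796e+6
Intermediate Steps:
f = 452629/9 (f = 2 - ⅑*(-452611) = 2 + 452611/9 = 452629/9 ≈ 50292.)
T = √10158067/3 (T = √(452629/9 + 1078382) = √(10158067/9) = √10158067/3 ≈ 1062.4)
T + 3578573 = √10158067/3 + 3578573 = 3578573 + √10158067/3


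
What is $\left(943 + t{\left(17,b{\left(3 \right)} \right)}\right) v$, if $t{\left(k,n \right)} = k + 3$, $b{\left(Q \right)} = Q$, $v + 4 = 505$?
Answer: $482463$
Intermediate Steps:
$v = 501$ ($v = -4 + 505 = 501$)
$t{\left(k,n \right)} = 3 + k$
$\left(943 + t{\left(17,b{\left(3 \right)} \right)}\right) v = \left(943 + \left(3 + 17\right)\right) 501 = \left(943 + 20\right) 501 = 963 \cdot 501 = 482463$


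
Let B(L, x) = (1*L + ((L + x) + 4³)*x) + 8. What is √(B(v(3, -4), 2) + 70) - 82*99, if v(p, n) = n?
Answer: -8118 + 3*√22 ≈ -8103.9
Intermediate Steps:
B(L, x) = 8 + L + x*(64 + L + x) (B(L, x) = (L + ((L + x) + 64)*x) + 8 = (L + (64 + L + x)*x) + 8 = (L + x*(64 + L + x)) + 8 = 8 + L + x*(64 + L + x))
√(B(v(3, -4), 2) + 70) - 82*99 = √((8 - 4 + 2² + 64*2 - 4*2) + 70) - 82*99 = √((8 - 4 + 4 + 128 - 8) + 70) - 8118 = √(128 + 70) - 8118 = √198 - 8118 = 3*√22 - 8118 = -8118 + 3*√22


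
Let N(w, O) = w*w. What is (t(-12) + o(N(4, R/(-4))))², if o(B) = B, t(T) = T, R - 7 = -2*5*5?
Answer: 16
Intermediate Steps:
R = -43 (R = 7 - 2*5*5 = 7 - 10*5 = 7 - 50 = -43)
N(w, O) = w²
(t(-12) + o(N(4, R/(-4))))² = (-12 + 4²)² = (-12 + 16)² = 4² = 16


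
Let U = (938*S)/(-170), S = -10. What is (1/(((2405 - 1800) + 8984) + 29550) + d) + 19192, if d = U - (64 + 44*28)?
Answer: 11944048647/665363 ≈ 17951.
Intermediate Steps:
U = 938/17 (U = (938*(-10))/(-170) = -9380*(-1/170) = 938/17 ≈ 55.176)
d = -21094/17 (d = 938/17 - (64 + 44*28) = 938/17 - (64 + 1232) = 938/17 - 1*1296 = 938/17 - 1296 = -21094/17 ≈ -1240.8)
(1/(((2405 - 1800) + 8984) + 29550) + d) + 19192 = (1/(((2405 - 1800) + 8984) + 29550) - 21094/17) + 19192 = (1/((605 + 8984) + 29550) - 21094/17) + 19192 = (1/(9589 + 29550) - 21094/17) + 19192 = (1/39139 - 21094/17) + 19192 = -825598049/665363 + 19192 = 11944048647/665363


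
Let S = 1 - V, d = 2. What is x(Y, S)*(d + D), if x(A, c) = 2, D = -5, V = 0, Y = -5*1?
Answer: -6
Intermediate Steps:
Y = -5
S = 1 (S = 1 - 1*0 = 1 + 0 = 1)
x(Y, S)*(d + D) = 2*(2 - 5) = 2*(-3) = -6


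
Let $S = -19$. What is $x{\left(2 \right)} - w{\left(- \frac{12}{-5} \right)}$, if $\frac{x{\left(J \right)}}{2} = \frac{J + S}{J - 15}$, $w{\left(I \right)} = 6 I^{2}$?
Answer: $- \frac{10382}{325} \approx -31.945$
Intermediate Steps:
$x{\left(J \right)} = \frac{2 \left(-19 + J\right)}{-15 + J}$ ($x{\left(J \right)} = 2 \frac{J - 19}{J - 15} = 2 \frac{-19 + J}{-15 + J} = \frac{2 \left(-19 + J\right)}{-15 + J}$)
$x{\left(2 \right)} - w{\left(- \frac{12}{-5} \right)} = \frac{2 \left(-19 + 2\right)}{-15 + 2} - 6 \left(- \frac{12}{-5}\right)^{2} = 2 \frac{1}{-13} \left(-17\right) - 6 \left(\left(-12\right) \left(- \frac{1}{5}\right)\right)^{2} = 2 \left(- \frac{1}{13}\right) \left(-17\right) - 6 \left(\frac{12}{5}\right)^{2} = \frac{34}{13} - 6 \cdot \frac{144}{25} = \frac{34}{13} - \frac{864}{25} = - \frac{10382}{325}$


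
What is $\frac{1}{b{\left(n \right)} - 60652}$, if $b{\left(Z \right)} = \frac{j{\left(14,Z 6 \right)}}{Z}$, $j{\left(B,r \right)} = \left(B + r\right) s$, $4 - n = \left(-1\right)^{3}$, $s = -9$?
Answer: $- \frac{5}{303656} \approx -1.6466 \cdot 10^{-5}$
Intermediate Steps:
$n = 5$ ($n = 4 - \left(-1\right)^{3} = 4 - -1 = 4 + 1 = 5$)
$j{\left(B,r \right)} = - 9 B - 9 r$ ($j{\left(B,r \right)} = \left(B + r\right) \left(-9\right) = - 9 B - 9 r$)
$b{\left(Z \right)} = \frac{-126 - 54 Z}{Z}$ ($b{\left(Z \right)} = \frac{\left(-9\right) 14 - 9 Z 6}{Z} = \frac{-126 - 9 \cdot 6 Z}{Z} = \frac{-126 - 54 Z}{Z}$)
$\frac{1}{b{\left(n \right)} - 60652} = \frac{1}{\left(-54 - \frac{126}{5}\right) - 60652} = \frac{1}{- \frac{396}{5} - 60652} = \frac{1}{- \frac{303656}{5}} = - \frac{5}{303656}$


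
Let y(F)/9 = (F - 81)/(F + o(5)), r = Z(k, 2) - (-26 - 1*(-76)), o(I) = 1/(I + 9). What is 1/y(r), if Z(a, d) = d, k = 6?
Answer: 671/16254 ≈ 0.041282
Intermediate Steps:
o(I) = 1/(9 + I)
r = -48 (r = 2 - (-26 - 1*(-76)) = 2 - (-26 + 76) = 2 - 1*50 = 2 - 50 = -48)
y(F) = 9*(-81 + F)/(1/14 + F) (y(F) = 9*((F - 81)/(F + 1/(9 + 5))) = 9*((-81 + F)/(F + 1/14)) = 9*((-81 + F)/(1/14 + F)) = 9*(-81 + F)/(1/14 + F))
1/y(r) = 1/(126*(-81 - 48)/(1 + 14*(-48))) = 1/(126*(-129)/(1 - 672)) = 1/(126*(-129)/(-671)) = 1/(126*(-1/671)*(-129)) = 1/(16254/671) = 671/16254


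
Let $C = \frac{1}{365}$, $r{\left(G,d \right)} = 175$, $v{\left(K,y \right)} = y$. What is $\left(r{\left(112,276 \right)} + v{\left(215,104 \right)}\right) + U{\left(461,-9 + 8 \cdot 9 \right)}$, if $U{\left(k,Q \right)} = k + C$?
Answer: $\frac{270101}{365} \approx 740.0$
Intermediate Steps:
$C = \frac{1}{365} \approx 0.0027397$
$U{\left(k,Q \right)} = \frac{1}{365} + k$ ($U{\left(k,Q \right)} = k + \frac{1}{365} = \frac{1}{365} + k$)
$\left(r{\left(112,276 \right)} + v{\left(215,104 \right)}\right) + U{\left(461,-9 + 8 \cdot 9 \right)} = \left(175 + 104\right) + \left(\frac{1}{365} + 461\right) = 279 + \frac{168266}{365} = \frac{270101}{365}$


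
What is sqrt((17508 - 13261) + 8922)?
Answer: sqrt(13169) ≈ 114.76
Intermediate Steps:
sqrt((17508 - 13261) + 8922) = sqrt(4247 + 8922) = sqrt(13169)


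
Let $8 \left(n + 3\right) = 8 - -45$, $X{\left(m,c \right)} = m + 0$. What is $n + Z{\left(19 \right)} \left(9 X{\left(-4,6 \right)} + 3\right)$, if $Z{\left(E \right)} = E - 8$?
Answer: $- \frac{2875}{8} \approx -359.38$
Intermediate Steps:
$X{\left(m,c \right)} = m$
$Z{\left(E \right)} = -8 + E$
$n = \frac{29}{8}$ ($n = -3 + \frac{8 - -45}{8} = -3 + \frac{8 + 45}{8} = -3 + \frac{1}{8} \cdot 53 = -3 + \frac{53}{8} = \frac{29}{8} \approx 3.625$)
$n + Z{\left(19 \right)} \left(9 X{\left(-4,6 \right)} + 3\right) = \frac{29}{8} + \left(-8 + 19\right) \left(9 \left(-4\right) + 3\right) = \frac{29}{8} + 11 \left(-36 + 3\right) = \frac{29}{8} + 11 \left(-33\right) = \frac{29}{8} - 363 = - \frac{2875}{8}$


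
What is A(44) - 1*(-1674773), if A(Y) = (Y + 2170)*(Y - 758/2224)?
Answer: 984917531/556 ≈ 1.7714e+6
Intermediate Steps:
A(Y) = (2170 + Y)*(-379/1112 + Y) (A(Y) = (2170 + Y)*(Y - 758*1/2224) = (2170 + Y)*(Y - 379/1112) = (2170 + Y)*(-379/1112 + Y))
A(44) - 1*(-1674773) = (-411215/556 + 44² + (2412661/1112)*44) - 1*(-1674773) = (-411215/556 + 1936 + 26539271/278) + 1674773 = 53743743/556 + 1674773 = 984917531/556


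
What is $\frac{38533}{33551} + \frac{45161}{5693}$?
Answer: $\frac{1734565080}{191005843} \approx 9.0812$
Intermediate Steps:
$\frac{38533}{33551} + \frac{45161}{5693} = \frac{1734565080}{191005843}$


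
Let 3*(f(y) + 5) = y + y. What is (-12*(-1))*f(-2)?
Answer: -76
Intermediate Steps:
f(y) = -5 + 2*y/3 (f(y) = -5 + (y + y)/3 = -5 + (2*y)/3 = -5 + 2*y/3)
(-12*(-1))*f(-2) = (-12*(-1))*(-5 + (⅔)*(-2)) = 12*(-5 - 4/3) = 12*(-19/3) = -76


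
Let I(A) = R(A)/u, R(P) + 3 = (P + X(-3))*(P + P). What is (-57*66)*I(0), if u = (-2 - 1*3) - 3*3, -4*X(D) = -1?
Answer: -5643/7 ≈ -806.14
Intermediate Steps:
X(D) = ¼ (X(D) = -¼*(-1) = ¼)
R(P) = -3 + 2*P*(¼ + P) (R(P) = -3 + (P + ¼)*(P + P) = -3 + (¼ + P)*(2*P) = -3 + 2*P*(¼ + P))
u = -14 (u = (-2 - 3) - 9 = -5 - 9 = -14)
I(A) = 3/14 - A²/7 - A/28 (I(A) = (-3 + A/2 + 2*A²)/(-14) = (-3 + A/2 + 2*A²)*(-1/14) = 3/14 - A²/7 - A/28)
(-57*66)*I(0) = (-57*66)*(3/14 - ⅐*0² - 1/28*0) = -3762*(3/14 - ⅐*0 + 0) = -3762*(3/14 + 0 + 0) = -3762*3/14 = -5643/7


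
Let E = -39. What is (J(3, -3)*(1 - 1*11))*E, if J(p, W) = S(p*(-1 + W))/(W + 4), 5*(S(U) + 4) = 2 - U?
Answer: -468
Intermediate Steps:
S(U) = -18/5 - U/5 (S(U) = -4 + (2 - U)/5 = -4 + (2/5 - U/5) = -18/5 - U/5)
J(p, W) = (-18/5 - p*(-1 + W)/5)/(4 + W) (J(p, W) = (-18/5 - p*(-1 + W)/5)/(W + 4) = (-18/5 - p*(-1 + W)/5)/(4 + W))
(J(3, -3)*(1 - 1*11))*E = (((-18 + 3 - 1*(-3)*3)/(5*(4 - 3)))*(1 - 1*11))*(-39) = (((1/5)*(-18 + 3 + 9)/1)*(1 - 11))*(-39) = (((1/5)*1*(-6))*(-10))*(-39) = -6/5*(-10)*(-39) = 12*(-39) = -468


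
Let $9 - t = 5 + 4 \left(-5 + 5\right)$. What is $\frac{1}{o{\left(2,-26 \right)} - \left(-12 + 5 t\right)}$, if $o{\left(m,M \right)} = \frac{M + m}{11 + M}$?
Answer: $- \frac{5}{32} \approx -0.15625$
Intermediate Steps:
$t = 4$ ($t = 9 - \left(5 + 4 \left(-5 + 5\right)\right) = 9 - \left(5 + 4 \cdot 0\right) = 9 - \left(5 + 0\right) = 9 - 5 = 4$)
$o{\left(m,M \right)} = \frac{M + m}{11 + M}$
$\frac{1}{o{\left(2,-26 \right)} - \left(-12 + 5 t\right)} = \frac{1}{\frac{-26 + 2}{11 - 26} + \left(\left(-5\right) 4 + 12\right)} = \frac{1}{\frac{1}{-15} \left(-24\right) + \left(-20 + 12\right)} = \frac{1}{\left(- \frac{1}{15}\right) \left(-24\right) - 8} = \frac{1}{\frac{8}{5} - 8} = \frac{1}{- \frac{32}{5}} = - \frac{5}{32}$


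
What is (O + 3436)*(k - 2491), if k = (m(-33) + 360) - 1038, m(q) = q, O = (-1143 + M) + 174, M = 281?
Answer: -8799096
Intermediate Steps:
O = -688 (O = (-1143 + 281) + 174 = -862 + 174 = -688)
k = -711 (k = (-33 + 360) - 1038 = 327 - 1038 = -711)
(O + 3436)*(k - 2491) = (-688 + 3436)*(-711 - 2491) = 2748*(-3202) = -8799096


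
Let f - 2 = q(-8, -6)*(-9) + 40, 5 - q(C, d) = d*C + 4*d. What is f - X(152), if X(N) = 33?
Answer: 180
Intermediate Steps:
q(C, d) = 5 - 4*d - C*d (q(C, d) = 5 - (d*C + 4*d) = 5 - (C*d + 4*d) = 5 - (4*d + C*d) = 5 + (-4*d - C*d) = 5 - 4*d - C*d)
f = 213 (f = 2 + ((5 - 4*(-6) - 1*(-8)*(-6))*(-9) + 40) = 2 + ((5 + 24 - 48)*(-9) + 40) = 2 + (-19*(-9) + 40) = 2 + (171 + 40) = 2 + 211 = 213)
f - X(152) = 213 - 1*33 = 213 - 33 = 180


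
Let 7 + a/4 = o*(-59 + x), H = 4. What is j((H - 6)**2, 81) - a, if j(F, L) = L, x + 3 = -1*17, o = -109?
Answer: -34335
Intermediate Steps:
x = -20 (x = -3 - 1*17 = -3 - 17 = -20)
a = 34416 (a = -28 + 4*(-109*(-59 - 20)) = -28 + 4*(-109*(-79)) = -28 + 4*8611 = -28 + 34444 = 34416)
j((H - 6)**2, 81) - a = 81 - 1*34416 = 81 - 34416 = -34335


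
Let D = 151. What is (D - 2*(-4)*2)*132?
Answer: 22044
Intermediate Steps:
(D - 2*(-4)*2)*132 = (151 - 2*(-4)*2)*132 = (151 + 8*2)*132 = (151 + 16)*132 = 167*132 = 22044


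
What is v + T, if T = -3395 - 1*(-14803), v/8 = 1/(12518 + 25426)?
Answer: 54108145/4743 ≈ 11408.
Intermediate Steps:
v = 1/4743 (v = 8/(12518 + 25426) = 8/37944 = 8*(1/37944) = 1/4743 ≈ 0.00021084)
T = 11408 (T = -3395 + 14803 = 11408)
v + T = 1/4743 + 11408 = 54108145/4743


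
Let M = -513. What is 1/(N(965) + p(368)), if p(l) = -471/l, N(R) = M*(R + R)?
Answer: -368/364353591 ≈ -1.0100e-6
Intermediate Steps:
N(R) = -1026*R (N(R) = -513*(R + R) = -1026*R)
1/(N(965) + p(368)) = 1/(-1026*965 - 471/368) = 1/(-990090 - 471*1/368) = 1/(-990090 - 471/368) = 1/(-364353591/368) = -368/364353591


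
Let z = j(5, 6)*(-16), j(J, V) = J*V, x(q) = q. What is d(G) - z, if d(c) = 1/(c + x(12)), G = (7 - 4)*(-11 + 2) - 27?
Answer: 20159/42 ≈ 479.98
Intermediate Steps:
z = -480 (z = (5*6)*(-16) = 30*(-16) = -480)
G = -54 (G = 3*(-9) - 27 = -27 - 27 = -54)
d(c) = 1/(12 + c) (d(c) = 1/(c + 12) = 1/(12 + c))
d(G) - z = 1/(12 - 54) - 1*(-480) = 1/(-42) + 480 = -1/42 + 480 = 20159/42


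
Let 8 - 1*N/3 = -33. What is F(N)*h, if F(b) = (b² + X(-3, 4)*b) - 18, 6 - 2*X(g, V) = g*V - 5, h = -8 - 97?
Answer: -3470355/2 ≈ -1.7352e+6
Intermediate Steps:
h = -105
N = 123 (N = 24 - 3*(-33) = 24 + 99 = 123)
X(g, V) = 11/2 - V*g/2 (X(g, V) = 3 - (g*V - 5)/2 = 3 - (V*g - 5)/2 = 3 - (-5 + V*g)/2 = 3 + (5/2 - V*g/2) = 11/2 - V*g/2)
F(b) = -18 + b² + 23*b/2 (F(b) = (b² + (11/2 - ½*4*(-3))*b) - 18 = (b² + (11/2 + 6)*b) - 18 = (b² + 23*b/2) - 18 = -18 + b² + 23*b/2)
F(N)*h = (-18 + 123² + (23/2)*123)*(-105) = (-18 + 15129 + 2829/2)*(-105) = (33051/2)*(-105) = -3470355/2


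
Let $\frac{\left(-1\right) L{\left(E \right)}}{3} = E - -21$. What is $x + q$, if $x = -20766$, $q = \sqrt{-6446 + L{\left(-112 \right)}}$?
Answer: $-20766 + i \sqrt{6173} \approx -20766.0 + 78.568 i$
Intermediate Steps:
$L{\left(E \right)} = -63 - 3 E$ ($L{\left(E \right)} = - 3 \left(E - -21\right) = - 3 \left(E + 21\right) = - 3 \left(21 + E\right) = -63 - 3 E$)
$q = i \sqrt{6173}$ ($q = \sqrt{-6446 - -273} = \sqrt{-6446 + \left(-63 + 336\right)} = \sqrt{-6446 + 273} = \sqrt{-6173} = i \sqrt{6173} \approx 78.568 i$)
$x + q = -20766 + i \sqrt{6173}$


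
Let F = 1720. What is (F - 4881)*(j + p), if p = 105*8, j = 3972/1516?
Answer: -1009474833/379 ≈ -2.6635e+6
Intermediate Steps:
j = 993/379 (j = 3972*(1/1516) = 993/379 ≈ 2.6201)
p = 840
(F - 4881)*(j + p) = (1720 - 4881)*(993/379 + 840) = -3161*319353/379 = -1009474833/379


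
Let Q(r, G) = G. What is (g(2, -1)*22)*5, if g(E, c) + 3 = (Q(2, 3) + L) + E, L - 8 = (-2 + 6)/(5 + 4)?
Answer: 10340/9 ≈ 1148.9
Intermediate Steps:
L = 76/9 (L = 8 + (-2 + 6)/(5 + 4) = 8 + 4/9 = 76/9 ≈ 8.4444)
g(E, c) = 76/9 + E (g(E, c) = -3 + ((3 + 76/9) + E) = -3 + (103/9 + E) = 76/9 + E)
(g(2, -1)*22)*5 = ((76/9 + 2)*22)*5 = ((94/9)*22)*5 = (2068/9)*5 = 10340/9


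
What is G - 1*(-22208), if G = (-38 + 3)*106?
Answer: 18498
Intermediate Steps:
G = -3710 (G = -35*106 = -3710)
G - 1*(-22208) = -3710 - 1*(-22208) = -3710 + 22208 = 18498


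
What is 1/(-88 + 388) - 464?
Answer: -139199/300 ≈ -464.00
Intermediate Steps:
1/(-88 + 388) - 464 = 1/300 - 464 = -139199/300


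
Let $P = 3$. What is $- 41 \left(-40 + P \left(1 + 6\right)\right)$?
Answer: $779$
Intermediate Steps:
$- 41 \left(-40 + P \left(1 + 6\right)\right) = - 41 \left(-40 + 3 \left(1 + 6\right)\right) = - 41 \left(-40 + 3 \cdot 7\right) = - 41 \left(-40 + 21\right) = \left(-41\right) \left(-19\right) = 779$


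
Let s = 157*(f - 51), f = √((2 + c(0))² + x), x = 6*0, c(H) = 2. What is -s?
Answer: 7379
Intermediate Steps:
x = 0
f = 4 (f = √((2 + 2)² + 0) = √(4² + 0) = √(16 + 0) = √16 = 4)
s = -7379 (s = 157*(4 - 51) = 157*(-47) = -7379)
-s = -1*(-7379) = 7379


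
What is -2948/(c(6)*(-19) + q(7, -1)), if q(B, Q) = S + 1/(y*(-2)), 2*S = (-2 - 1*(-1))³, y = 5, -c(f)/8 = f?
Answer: -14740/4557 ≈ -3.2346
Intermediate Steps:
c(f) = -8*f
S = -½ (S = (-2 - 1*(-1))³/2 = (-2 + 1)³/2 = (½)*(-1)³ = (½)*(-1) = -½ ≈ -0.50000)
q(B, Q) = -⅗ (q(B, Q) = -½ + 1/(5*(-2)) = -½ + 1/(-10) = -½ - ⅒ = -⅗)
-2948/(c(6)*(-19) + q(7, -1)) = -2948/(-8*6*(-19) - ⅗) = -2948/(-48*(-19) - ⅗) = -2948/(912 - ⅗) = -2948/4557/5 = -2948*5/4557 = -14740/4557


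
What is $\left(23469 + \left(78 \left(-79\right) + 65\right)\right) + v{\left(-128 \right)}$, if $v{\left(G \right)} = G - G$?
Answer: $17372$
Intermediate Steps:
$v{\left(G \right)} = 0$
$\left(23469 + \left(78 \left(-79\right) + 65\right)\right) + v{\left(-128 \right)} = \left(23469 + \left(78 \left(-79\right) + 65\right)\right) + 0 = \left(23469 + \left(-6162 + 65\right)\right) + 0 = \left(23469 - 6097\right) + 0 = 17372 + 0 = 17372$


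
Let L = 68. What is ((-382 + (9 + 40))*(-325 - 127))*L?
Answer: 10235088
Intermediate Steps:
((-382 + (9 + 40))*(-325 - 127))*L = ((-382 + (9 + 40))*(-325 - 127))*68 = ((-382 + 49)*(-452))*68 = -333*(-452)*68 = 150516*68 = 10235088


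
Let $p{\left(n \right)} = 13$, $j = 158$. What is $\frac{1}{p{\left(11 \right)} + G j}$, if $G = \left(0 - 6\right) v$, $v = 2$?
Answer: $- \frac{1}{1883} \approx -0.00053107$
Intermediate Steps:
$G = -12$ ($G = \left(0 - 6\right) 2 = \left(-6\right) 2 = -12$)
$\frac{1}{p{\left(11 \right)} + G j} = \frac{1}{13 - 1896} = \frac{1}{-1883} = - \frac{1}{1883}$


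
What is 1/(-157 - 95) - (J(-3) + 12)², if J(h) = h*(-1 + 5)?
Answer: -1/252 ≈ -0.0039683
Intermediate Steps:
J(h) = 4*h (J(h) = h*4 = 4*h)
1/(-157 - 95) - (J(-3) + 12)² = 1/(-157 - 95) - (4*(-3) + 12)² = 1/(-252) - (-12 + 12)² = -1/252 - 1*0² = -1/252 - 1*0 = -1/252 + 0 = -1/252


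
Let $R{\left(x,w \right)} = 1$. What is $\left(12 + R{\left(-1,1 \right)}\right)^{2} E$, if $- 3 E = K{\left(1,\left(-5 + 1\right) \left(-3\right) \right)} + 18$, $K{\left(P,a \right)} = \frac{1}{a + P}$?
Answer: $- \frac{3055}{3} \approx -1018.3$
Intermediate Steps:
$K{\left(P,a \right)} = \frac{1}{P + a}$
$E = - \frac{235}{39}$ ($E = - \frac{\frac{1}{1 + \left(-5 + 1\right) \left(-3\right)} + 18}{3} = - \frac{\frac{1}{1 - -12} + 18}{3} = - \frac{\frac{1}{1 + 12} + 18}{3} = - \frac{\frac{1}{13} + 18}{3} = \left(- \frac{1}{3}\right) \frac{235}{13} = - \frac{235}{39} \approx -6.0256$)
$\left(12 + R{\left(-1,1 \right)}\right)^{2} E = \left(12 + 1\right)^{2} \left(- \frac{235}{39}\right) = 13^{2} \left(- \frac{235}{39}\right) = 169 \left(- \frac{235}{39}\right) = - \frac{3055}{3}$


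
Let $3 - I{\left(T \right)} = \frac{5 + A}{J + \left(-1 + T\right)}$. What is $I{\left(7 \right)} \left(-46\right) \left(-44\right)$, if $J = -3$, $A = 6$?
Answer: $- \frac{4048}{3} \approx -1349.3$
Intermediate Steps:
$I{\left(T \right)} = 3 - \frac{11}{-4 + T}$ ($I{\left(T \right)} = 3 - \frac{5 + 6}{-3 + \left(-1 + T\right)} = 3 - \frac{11}{-4 + T}$)
$I{\left(7 \right)} \left(-46\right) \left(-44\right) = \frac{-23 + 3 \cdot 7}{-4 + 7} \left(-46\right) \left(-44\right) = \frac{-23 + 21}{3} \left(-46\right) \left(-44\right) = \frac{1}{3} \left(-2\right) \left(-46\right) \left(-44\right) = \left(- \frac{2}{3}\right) \left(-46\right) \left(-44\right) = \frac{92}{3} \left(-44\right) = - \frac{4048}{3}$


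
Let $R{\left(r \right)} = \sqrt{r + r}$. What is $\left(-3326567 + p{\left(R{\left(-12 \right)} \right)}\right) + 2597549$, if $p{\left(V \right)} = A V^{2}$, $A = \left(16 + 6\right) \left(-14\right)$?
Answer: $-721626$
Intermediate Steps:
$R{\left(r \right)} = \sqrt{2} \sqrt{r}$ ($R{\left(r \right)} = \sqrt{2 r} = \sqrt{2} \sqrt{r}$)
$A = -308$ ($A = 22 \left(-14\right) = -308$)
$p{\left(V \right)} = - 308 V^{2}$
$\left(-3326567 + p{\left(R{\left(-12 \right)} \right)}\right) + 2597549 = \left(-3326567 - 308 \left(\sqrt{2} \sqrt{-12}\right)^{2}\right) + 2597549 = \left(-3326567 - 308 \left(\sqrt{2} \cdot 2 i \sqrt{3}\right)^{2}\right) + 2597549 = \left(-3326567 - 308 \left(2 i \sqrt{6}\right)^{2}\right) + 2597549 = \left(-3326567 - -7392\right) + 2597549 = \left(-3326567 + 7392\right) + 2597549 = -3319175 + 2597549 = -721626$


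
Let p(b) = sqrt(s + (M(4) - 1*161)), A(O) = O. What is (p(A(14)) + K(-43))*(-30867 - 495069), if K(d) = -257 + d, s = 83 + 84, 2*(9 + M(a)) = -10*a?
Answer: 157780800 - 525936*I*sqrt(23) ≈ 1.5778e+8 - 2.5223e+6*I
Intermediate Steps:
M(a) = -9 - 5*a (M(a) = -9 + (-10*a)/2 = -9 - 5*a)
s = 167
p(b) = I*sqrt(23) (p(b) = sqrt(167 + ((-9 - 5*4) - 1*161)) = sqrt(167 + ((-9 - 20) - 161)) = sqrt(167 + (-29 - 161)) = sqrt(167 - 190) = sqrt(-23) = I*sqrt(23))
(p(A(14)) + K(-43))*(-30867 - 495069) = (I*sqrt(23) + (-257 - 43))*(-30867 - 495069) = (I*sqrt(23) - 300)*(-525936) = (-300 + I*sqrt(23))*(-525936) = 157780800 - 525936*I*sqrt(23)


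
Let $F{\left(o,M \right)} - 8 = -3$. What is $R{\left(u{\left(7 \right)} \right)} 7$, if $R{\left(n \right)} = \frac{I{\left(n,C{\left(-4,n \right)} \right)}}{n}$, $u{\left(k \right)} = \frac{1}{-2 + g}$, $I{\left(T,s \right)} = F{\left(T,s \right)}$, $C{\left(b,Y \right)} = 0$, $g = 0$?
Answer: $-70$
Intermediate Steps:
$F{\left(o,M \right)} = 5$ ($F{\left(o,M \right)} = 8 - 3 = 5$)
$I{\left(T,s \right)} = 5$
$u{\left(k \right)} = - \frac{1}{2}$ ($u{\left(k \right)} = \frac{1}{-2 + 0} = \frac{1}{-2} = - \frac{1}{2}$)
$R{\left(n \right)} = \frac{5}{n}$
$R{\left(u{\left(7 \right)} \right)} 7 = \frac{5}{- \frac{1}{2}} \cdot 7 = 5 \left(-2\right) 7 = \left(-10\right) 7 = -70$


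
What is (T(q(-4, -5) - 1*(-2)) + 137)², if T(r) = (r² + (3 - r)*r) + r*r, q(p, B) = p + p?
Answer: 24025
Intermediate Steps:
q(p, B) = 2*p
T(r) = 2*r² + r*(3 - r) (T(r) = (r² + r*(3 - r)) + r² = 2*r² + r*(3 - r))
(T(q(-4, -5) - 1*(-2)) + 137)² = ((2*(-4) - 1*(-2))*(3 + (2*(-4) - 1*(-2))) + 137)² = ((-8 + 2)*(3 + (-8 + 2)) + 137)² = (-6*(3 - 6) + 137)² = (-6*(-3) + 137)² = (18 + 137)² = 155² = 24025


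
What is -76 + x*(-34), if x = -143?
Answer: 4786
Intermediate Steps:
-76 + x*(-34) = -76 - 143*(-34) = -76 + 4862 = 4786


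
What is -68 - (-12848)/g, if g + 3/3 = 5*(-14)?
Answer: -17676/71 ≈ -248.96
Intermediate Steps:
g = -71 (g = -1 + 5*(-14) = -1 - 70 = -71)
-68 - (-12848)/g = -68 - (-12848)/(-71) = -68 - (-12848)*(-1)/71 = -68 - 88*146/71 = -68 - 12848/71 = -17676/71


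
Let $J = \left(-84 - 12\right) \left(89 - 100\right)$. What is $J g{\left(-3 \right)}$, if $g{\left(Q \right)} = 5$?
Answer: $5280$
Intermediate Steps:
$J = 1056$ ($J = \left(-84 + \left(-20 + 8\right)\right) \left(-11\right) = \left(-84 - 12\right) \left(-11\right) = \left(-96\right) \left(-11\right) = 1056$)
$J g{\left(-3 \right)} = 1056 \cdot 5 = 5280$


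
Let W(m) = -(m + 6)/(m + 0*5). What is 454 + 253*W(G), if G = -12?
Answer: 655/2 ≈ 327.50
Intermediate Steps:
W(m) = -(6 + m)/m (W(m) = -(6 + m)/(m + 0) = -(6 + m)/m)
454 + 253*W(G) = 454 + 253*((-6 - 1*(-12))/(-12)) = 454 + 253*(-(-6 + 12)/12) = 454 + 253*(-1/12*6) = 454 + 253*(-½) = 454 - 253/2 = 655/2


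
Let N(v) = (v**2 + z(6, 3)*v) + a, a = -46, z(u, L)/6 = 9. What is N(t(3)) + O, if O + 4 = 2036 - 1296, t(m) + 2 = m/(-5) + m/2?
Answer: 63181/100 ≈ 631.81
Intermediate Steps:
z(u, L) = 54 (z(u, L) = 6*9 = 54)
t(m) = -2 + 3*m/10 (t(m) = -2 + (m/(-5) + m/2) = -2 + (m*(-1/5) + m*(1/2)) = -2 + (-m/5 + m/2) = -2 + 3*m/10)
N(v) = -46 + v**2 + 54*v (N(v) = (v**2 + 54*v) - 46 = -46 + v**2 + 54*v)
O = 736 (O = -4 + (2036 - 1296) = -4 + 740 = 736)
N(t(3)) + O = (-46 + (-2 + (3/10)*3)**2 + 54*(-2 + (3/10)*3)) + 736 = (-46 + (-2 + 9/10)**2 + 54*(-2 + 9/10)) + 736 = (-46 + (-11/10)**2 + 54*(-11/10)) + 736 = (-46 + 121/100 - 297/5) + 736 = -10419/100 + 736 = 63181/100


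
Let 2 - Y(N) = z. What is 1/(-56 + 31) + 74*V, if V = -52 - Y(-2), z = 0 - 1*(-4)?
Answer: -92501/25 ≈ -3700.0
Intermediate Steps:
z = 4 (z = 0 + 4 = 4)
Y(N) = -2 (Y(N) = 2 - 1*4 = 2 - 4 = -2)
V = -50 (V = -52 - 1*(-2) = -52 + 2 = -50)
1/(-56 + 31) + 74*V = 1/(-56 + 31) + 74*(-50) = 1/(-25) - 3700 = -1/25 - 3700 = -92501/25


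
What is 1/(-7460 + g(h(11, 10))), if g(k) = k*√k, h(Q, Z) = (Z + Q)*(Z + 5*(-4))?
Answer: I/(10*(-746*I + 21*√210)) ≈ -0.00011492 + 4.6881e-5*I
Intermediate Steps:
h(Q, Z) = (-20 + Z)*(Q + Z) (h(Q, Z) = (Q + Z)*(Z - 20) = (Q + Z)*(-20 + Z) = (-20 + Z)*(Q + Z))
g(k) = k^(3/2)
1/(-7460 + g(h(11, 10))) = 1/(-7460 + (10² - 20*11 - 20*10 + 11*10)^(3/2)) = 1/(-7460 + (100 - 220 - 200 + 110)^(3/2)) = 1/(-7460 + (-210)^(3/2)) = 1/(-7460 - 210*I*√210)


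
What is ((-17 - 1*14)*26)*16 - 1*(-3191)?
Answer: -9705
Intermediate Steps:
((-17 - 1*14)*26)*16 - 1*(-3191) = ((-17 - 14)*26)*16 + 3191 = -31*26*16 + 3191 = -806*16 + 3191 = -12896 + 3191 = -9705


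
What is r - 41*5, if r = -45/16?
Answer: -3325/16 ≈ -207.81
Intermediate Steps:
r = -45/16 ≈ -2.8125
r - 41*5 = -45/16 - 41*5 = -45/16 - 205 = -3325/16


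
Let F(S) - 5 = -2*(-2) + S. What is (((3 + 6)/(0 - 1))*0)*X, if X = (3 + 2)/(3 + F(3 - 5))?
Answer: 0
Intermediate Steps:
F(S) = 9 + S (F(S) = 5 + (-2*(-2) + S) = 5 + (4 + S) = 9 + S)
X = 1/2 (X = (3 + 2)/(3 + (9 + (3 - 5))) = 5/(3 + (9 - 2)) = 5/(3 + 7) = 5/10 = 5*(1/10) = 1/2 ≈ 0.50000)
(((3 + 6)/(0 - 1))*0)*X = (((3 + 6)/(0 - 1))*0)*(1/2) = ((9/(-1))*0)*(1/2) = ((9*(-1))*0)*(1/2) = -9*0*(1/2) = 0*(1/2) = 0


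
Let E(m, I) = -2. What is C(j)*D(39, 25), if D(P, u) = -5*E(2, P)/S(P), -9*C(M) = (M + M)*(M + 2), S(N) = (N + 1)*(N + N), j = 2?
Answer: -2/351 ≈ -0.0056980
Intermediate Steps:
S(N) = 2*N*(1 + N) (S(N) = (1 + N)*(2*N) = 2*N*(1 + N))
C(M) = -2*M*(2 + M)/9 (C(M) = -(M + M)*(M + 2)/9 = -2*M*(2 + M)/9)
D(P, u) = 5/(P*(1 + P)) (D(P, u) = -(-10)/(2*P*(1 + P)) = -(-10)*1/(2*P*(1 + P)) = -(-5)/(P*(1 + P)) = 5/(P*(1 + P)))
C(j)*D(39, 25) = (-2/9*2*(2 + 2))*(5/(39*(1 + 39))) = (-2/9*2*4)*(5*(1/39)/40) = -80/(9*39*40) = -16/9*1/312 = -2/351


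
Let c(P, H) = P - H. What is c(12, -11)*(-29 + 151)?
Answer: 2806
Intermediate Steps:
c(12, -11)*(-29 + 151) = (12 - 1*(-11))*(-29 + 151) = (12 + 11)*122 = 23*122 = 2806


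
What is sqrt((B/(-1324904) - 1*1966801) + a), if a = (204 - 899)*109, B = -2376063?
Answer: I*sqrt(896359905505605786)/662452 ≈ 1429.2*I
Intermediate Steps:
a = -75755 (a = -695*109 = -75755)
sqrt((B/(-1324904) - 1*1966801) + a) = sqrt((-2376063/(-1324904) - 1*1966801) - 75755) = sqrt((-2376063*(-1/1324904) - 1966801) - 75755) = sqrt((2376063/1324904 - 1966801) - 75755) = sqrt(-2605820136041/1324904 - 75755) = sqrt(-2706188238561/1324904) = I*sqrt(896359905505605786)/662452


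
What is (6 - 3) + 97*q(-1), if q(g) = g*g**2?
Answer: -94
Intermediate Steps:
q(g) = g**3
(6 - 3) + 97*q(-1) = (6 - 3) + 97*(-1)**3 = 3 + 97*(-1) = 3 - 97 = -94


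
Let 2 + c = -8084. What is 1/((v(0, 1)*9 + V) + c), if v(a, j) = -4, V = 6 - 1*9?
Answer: -1/8125 ≈ -0.00012308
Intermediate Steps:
V = -3 (V = 6 - 9 = -3)
c = -8086 (c = -2 - 8084 = -8086)
1/((v(0, 1)*9 + V) + c) = 1/((-4*9 - 3) - 8086) = 1/((-36 - 3) - 8086) = 1/(-39 - 8086) = 1/(-8125) = -1/8125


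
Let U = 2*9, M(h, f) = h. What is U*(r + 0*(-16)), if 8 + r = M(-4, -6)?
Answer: -216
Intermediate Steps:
r = -12 (r = -8 - 4 = -12)
U = 18
U*(r + 0*(-16)) = 18*(-12 + 0*(-16)) = 18*(-12 + 0) = 18*(-12) = -216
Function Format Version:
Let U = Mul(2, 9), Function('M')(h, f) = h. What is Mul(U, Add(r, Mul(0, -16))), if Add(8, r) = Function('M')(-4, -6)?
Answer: -216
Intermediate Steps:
r = -12 (r = Add(-8, -4) = -12)
U = 18
Mul(U, Add(r, Mul(0, -16))) = Mul(18, Add(-12, Mul(0, -16))) = Mul(18, Add(-12, 0)) = Mul(18, -12) = -216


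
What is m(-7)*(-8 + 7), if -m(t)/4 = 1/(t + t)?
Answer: -2/7 ≈ -0.28571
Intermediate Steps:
m(t) = -2/t (m(t) = -4/(t + t) = -4*1/(2*t) = -2/t)
m(-7)*(-8 + 7) = (-2/(-7))*(-8 + 7) = -2*(-⅐)*(-1) = (2/7)*(-1) = -2/7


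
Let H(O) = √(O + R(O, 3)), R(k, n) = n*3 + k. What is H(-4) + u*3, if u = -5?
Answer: -14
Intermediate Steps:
R(k, n) = k + 3*n (R(k, n) = 3*n + k = k + 3*n)
H(O) = √(9 + 2*O) (H(O) = √(O + (O + 3*3)) = √(O + (O + 9)) = √(O + (9 + O)) = √(9 + 2*O))
H(-4) + u*3 = √(9 + 2*(-4)) - 5*3 = √(9 - 8) - 15 = √1 - 15 = 1 - 15 = -14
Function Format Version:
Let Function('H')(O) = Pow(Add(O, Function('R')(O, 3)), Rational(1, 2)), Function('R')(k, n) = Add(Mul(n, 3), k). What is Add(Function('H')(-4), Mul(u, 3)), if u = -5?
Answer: -14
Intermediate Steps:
Function('R')(k, n) = Add(k, Mul(3, n)) (Function('R')(k, n) = Add(Mul(3, n), k) = Add(k, Mul(3, n)))
Function('H')(O) = Pow(Add(9, Mul(2, O)), Rational(1, 2)) (Function('H')(O) = Pow(Add(O, Add(O, Mul(3, 3))), Rational(1, 2)) = Pow(Add(O, Add(O, 9)), Rational(1, 2)) = Pow(Add(O, Add(9, O)), Rational(1, 2)) = Pow(Add(9, Mul(2, O)), Rational(1, 2)))
Add(Function('H')(-4), Mul(u, 3)) = Add(Pow(Add(9, Mul(2, -4)), Rational(1, 2)), Mul(-5, 3)) = Add(Pow(Add(9, -8), Rational(1, 2)), -15) = Add(Pow(1, Rational(1, 2)), -15) = Add(1, -15) = -14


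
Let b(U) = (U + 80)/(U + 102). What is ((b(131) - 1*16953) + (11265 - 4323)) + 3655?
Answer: -1480737/233 ≈ -6355.1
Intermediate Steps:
b(U) = (80 + U)/(102 + U)
((b(131) - 1*16953) + (11265 - 4323)) + 3655 = (((80 + 131)/(102 + 131) - 1*16953) + (11265 - 4323)) + 3655 = ((211/233 - 16953) + 6942) + 3655 = (-3949838/233 + 6942) + 3655 = -2332352/233 + 3655 = -1480737/233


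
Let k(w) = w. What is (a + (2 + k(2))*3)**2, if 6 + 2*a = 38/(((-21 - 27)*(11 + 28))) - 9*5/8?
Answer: 8357881/219024 ≈ 38.160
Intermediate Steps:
a = -2725/468 (a = -3 + (38/(((-21 - 27)*(11 + 28))) - 9*5/8)/2 = -3 + (38/((-48*39)) - 45*1/8)/2 = -3 + (38/(-1872) - 45/8)/2 = -3 + (38*(-1/1872) - 45/8)/2 = -3 + (-19/936 - 45/8)/2 = -3 + (1/2)*(-1321/234) = -3 - 1321/468 = -2725/468 ≈ -5.8226)
(a + (2 + k(2))*3)**2 = (-2725/468 + (2 + 2)*3)**2 = (-2725/468 + 4*3)**2 = (-2725/468 + 12)**2 = (2891/468)**2 = 8357881/219024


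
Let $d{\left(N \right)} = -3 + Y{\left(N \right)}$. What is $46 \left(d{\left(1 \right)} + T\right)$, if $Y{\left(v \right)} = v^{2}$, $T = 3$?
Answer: $46$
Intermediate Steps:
$d{\left(N \right)} = -3 + N^{2}$
$46 \left(d{\left(1 \right)} + T\right) = 46 \left(\left(-3 + 1^{2}\right) + 3\right) = 46 \left(\left(-3 + 1\right) + 3\right) = 46 \left(-2 + 3\right) = 46 \cdot 1 = 46$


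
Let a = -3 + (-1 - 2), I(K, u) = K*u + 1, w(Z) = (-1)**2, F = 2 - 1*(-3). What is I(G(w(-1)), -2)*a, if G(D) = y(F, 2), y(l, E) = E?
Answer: 18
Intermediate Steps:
F = 5 (F = 2 + 3 = 5)
w(Z) = 1
G(D) = 2
I(K, u) = 1 + K*u
a = -6 (a = -3 - 3 = -6)
I(G(w(-1)), -2)*a = (1 + 2*(-2))*(-6) = (1 - 4)*(-6) = -3*(-6) = 18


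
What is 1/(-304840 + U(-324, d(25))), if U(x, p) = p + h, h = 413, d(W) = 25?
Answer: -1/304402 ≈ -3.2851e-6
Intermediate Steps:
U(x, p) = 413 + p (U(x, p) = p + 413 = 413 + p)
1/(-304840 + U(-324, d(25))) = 1/(-304840 + (413 + 25)) = 1/(-304840 + 438) = 1/(-304402) = -1/304402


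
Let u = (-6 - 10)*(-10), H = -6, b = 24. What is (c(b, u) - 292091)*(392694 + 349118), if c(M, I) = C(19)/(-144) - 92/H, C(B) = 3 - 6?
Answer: -2599982627843/12 ≈ -2.1667e+11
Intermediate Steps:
C(B) = -3
u = 160 (u = -16*(-10) = 160)
c(M, I) = 737/48 (c(M, I) = -3/(-144) - 92/(-6) = -3*(-1/144) - 92*(-1/6) = 1/48 + 46/3 = 737/48)
(c(b, u) - 292091)*(392694 + 349118) = (737/48 - 292091)*(392694 + 349118) = -14019631/48*741812 = -2599982627843/12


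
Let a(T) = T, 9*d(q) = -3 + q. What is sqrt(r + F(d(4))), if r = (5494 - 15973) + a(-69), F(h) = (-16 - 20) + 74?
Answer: I*sqrt(10510) ≈ 102.52*I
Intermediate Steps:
d(q) = -1/3 + q/9 (d(q) = (-3 + q)/9 = -1/3 + q/9)
F(h) = 38 (F(h) = -36 + 74 = 38)
r = -10548 (r = (5494 - 15973) - 69 = -10479 - 69 = -10548)
sqrt(r + F(d(4))) = sqrt(-10548 + 38) = sqrt(-10510) = I*sqrt(10510)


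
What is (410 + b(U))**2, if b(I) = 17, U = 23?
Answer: 182329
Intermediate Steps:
(410 + b(U))**2 = (410 + 17)**2 = 427**2 = 182329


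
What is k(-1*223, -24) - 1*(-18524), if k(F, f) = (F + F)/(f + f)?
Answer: 444799/24 ≈ 18533.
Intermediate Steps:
k(F, f) = F/f (k(F, f) = (2*F)/((2*f)) = (2*F)*(1/(2*f)) = F/f)
k(-1*223, -24) - 1*(-18524) = -1*223/(-24) - 1*(-18524) = -223*(-1/24) + 18524 = 223/24 + 18524 = 444799/24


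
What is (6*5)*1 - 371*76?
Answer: -28166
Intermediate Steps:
(6*5)*1 - 371*76 = 30*1 - 28196 = 30 - 28196 = -28166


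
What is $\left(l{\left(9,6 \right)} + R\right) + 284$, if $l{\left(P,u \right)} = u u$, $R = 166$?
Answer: $486$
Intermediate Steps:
$l{\left(P,u \right)} = u^{2}$
$\left(l{\left(9,6 \right)} + R\right) + 284 = \left(6^{2} + 166\right) + 284 = \left(36 + 166\right) + 284 = 202 + 284 = 486$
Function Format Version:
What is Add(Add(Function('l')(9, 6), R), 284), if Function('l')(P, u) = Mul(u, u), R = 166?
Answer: 486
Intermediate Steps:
Function('l')(P, u) = Pow(u, 2)
Add(Add(Function('l')(9, 6), R), 284) = Add(Add(Pow(6, 2), 166), 284) = Add(Add(36, 166), 284) = Add(202, 284) = 486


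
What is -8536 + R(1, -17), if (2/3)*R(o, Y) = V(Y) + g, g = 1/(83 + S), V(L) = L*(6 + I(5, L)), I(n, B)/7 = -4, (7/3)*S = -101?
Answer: -4434079/556 ≈ -7975.0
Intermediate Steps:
S = -303/7 (S = (3/7)*(-101) = -303/7 ≈ -43.286)
I(n, B) = -28 (I(n, B) = 7*(-4) = -28)
V(L) = -22*L (V(L) = L*(6 - 28) = L*(-22) = -22*L)
g = 7/278 (g = 1/(83 - 303/7) = 1/(278/7) = 7/278 ≈ 0.025180)
R(o, Y) = 21/556 - 33*Y (R(o, Y) = 3*(-22*Y + 7/278)/2 = 3*(7/278 - 22*Y)/2 = 21/556 - 33*Y)
-8536 + R(1, -17) = -8536 + (21/556 - 33*(-17)) = -8536 + (21/556 + 561) = -8536 + 311937/556 = -4434079/556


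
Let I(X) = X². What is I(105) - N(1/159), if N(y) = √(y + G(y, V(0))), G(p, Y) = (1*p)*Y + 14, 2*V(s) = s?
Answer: 11025 - √354093/159 ≈ 11021.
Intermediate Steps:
V(s) = s/2
G(p, Y) = 14 + Y*p (G(p, Y) = p*Y + 14 = Y*p + 14 = 14 + Y*p)
N(y) = √(14 + y) (N(y) = √(y + (14 + ((½)*0)*y)) = √(y + (14 + 0*y)) = √(y + (14 + 0)) = √(y + 14) = √(14 + y))
I(105) - N(1/159) = 105² - √(14 + 1/159) = 11025 - √(14 + 1/159) = 11025 - √(2227/159) = 11025 - √354093/159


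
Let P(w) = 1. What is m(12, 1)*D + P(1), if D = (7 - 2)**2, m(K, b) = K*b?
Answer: 301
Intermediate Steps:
D = 25 (D = 5**2 = 25)
m(12, 1)*D + P(1) = (12*1)*25 + 1 = 12*25 + 1 = 300 + 1 = 301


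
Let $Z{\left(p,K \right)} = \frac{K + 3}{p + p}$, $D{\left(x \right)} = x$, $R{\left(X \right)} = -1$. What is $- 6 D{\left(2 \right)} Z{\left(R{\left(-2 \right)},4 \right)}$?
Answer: $42$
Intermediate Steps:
$Z{\left(p,K \right)} = \frac{3 + K}{2 p}$
$- 6 D{\left(2 \right)} Z{\left(R{\left(-2 \right)},4 \right)} = \left(-6\right) 2 \frac{3 + 4}{2 \left(-1\right)} = - 12 \cdot \frac{1}{2} \left(-1\right) 7 = \left(-12\right) \left(- \frac{7}{2}\right) = 42$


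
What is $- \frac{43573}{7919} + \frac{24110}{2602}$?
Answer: $\frac{38775072}{10302619} \approx 3.7636$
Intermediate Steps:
$- \frac{43573}{7919} + \frac{24110}{2602} = \left(-43573\right) \frac{1}{7919} + 24110 \cdot \frac{1}{2602} = - \frac{43573}{7919} + \frac{12055}{1301} = \frac{38775072}{10302619}$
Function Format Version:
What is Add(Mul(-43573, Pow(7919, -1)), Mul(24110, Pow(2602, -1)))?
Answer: Rational(38775072, 10302619) ≈ 3.7636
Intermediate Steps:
Add(Mul(-43573, Pow(7919, -1)), Mul(24110, Pow(2602, -1))) = Add(Mul(-43573, Rational(1, 7919)), Mul(24110, Rational(1, 2602))) = Add(Rational(-43573, 7919), Rational(12055, 1301)) = Rational(38775072, 10302619)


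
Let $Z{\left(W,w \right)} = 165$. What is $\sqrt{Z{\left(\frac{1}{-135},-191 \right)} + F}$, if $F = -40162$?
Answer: $i \sqrt{39997} \approx 199.99 i$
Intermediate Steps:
$\sqrt{Z{\left(\frac{1}{-135},-191 \right)} + F} = \sqrt{165 - 40162} = \sqrt{-39997} = i \sqrt{39997}$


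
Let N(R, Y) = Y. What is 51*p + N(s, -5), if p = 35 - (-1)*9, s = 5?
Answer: 2239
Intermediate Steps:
p = 44 (p = 35 - 1*(-9) = 35 + 9 = 44)
51*p + N(s, -5) = 51*44 - 5 = 2244 - 5 = 2239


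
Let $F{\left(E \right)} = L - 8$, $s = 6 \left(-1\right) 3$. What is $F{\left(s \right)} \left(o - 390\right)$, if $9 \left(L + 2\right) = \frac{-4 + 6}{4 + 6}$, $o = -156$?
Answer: $\frac{81718}{15} \approx 5447.9$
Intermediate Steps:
$s = -18$ ($s = \left(-6\right) 3 = -18$)
$L = - \frac{89}{45}$ ($L = -2 + \frac{\left(-4 + 6\right) \frac{1}{4 + 6}}{9} = -2 + \frac{2 \cdot \frac{1}{10}}{9} = -2 + \frac{1}{9} \cdot \frac{1}{5} = -2 + \frac{1}{45} = - \frac{89}{45} \approx -1.9778$)
$F{\left(E \right)} = - \frac{449}{45}$ ($F{\left(E \right)} = - \frac{89}{45} - 8 = - \frac{449}{45}$)
$F{\left(s \right)} \left(o - 390\right) = - \frac{449 \left(-156 - 390\right)}{45} = \left(- \frac{449}{45}\right) \left(-546\right) = \frac{81718}{15}$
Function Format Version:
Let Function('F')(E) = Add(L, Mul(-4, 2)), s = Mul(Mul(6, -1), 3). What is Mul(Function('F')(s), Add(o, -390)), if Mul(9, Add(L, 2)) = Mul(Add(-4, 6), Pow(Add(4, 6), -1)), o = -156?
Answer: Rational(81718, 15) ≈ 5447.9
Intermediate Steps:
s = -18 (s = Mul(-6, 3) = -18)
L = Rational(-89, 45) (L = Add(-2, Mul(Rational(1, 9), Mul(Add(-4, 6), Pow(Add(4, 6), -1)))) = Add(-2, Mul(Rational(1, 9), Mul(2, Pow(10, -1)))) = Add(-2, Mul(Rational(1, 9), Mul(2, Rational(1, 10)))) = Add(-2, Mul(Rational(1, 9), Rational(1, 5))) = Add(-2, Rational(1, 45)) = Rational(-89, 45) ≈ -1.9778)
Function('F')(E) = Rational(-449, 45) (Function('F')(E) = Add(Rational(-89, 45), Mul(-4, 2)) = Add(Rational(-89, 45), -8) = Rational(-449, 45))
Mul(Function('F')(s), Add(o, -390)) = Mul(Rational(-449, 45), Add(-156, -390)) = Mul(Rational(-449, 45), -546) = Rational(81718, 15)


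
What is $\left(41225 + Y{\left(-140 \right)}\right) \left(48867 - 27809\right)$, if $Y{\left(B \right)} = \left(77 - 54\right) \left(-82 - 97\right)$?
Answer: $781420264$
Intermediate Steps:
$Y{\left(B \right)} = -4117$ ($Y{\left(B \right)} = 23 \left(-179\right) = -4117$)
$\left(41225 + Y{\left(-140 \right)}\right) \left(48867 - 27809\right) = \left(41225 - 4117\right) \left(48867 - 27809\right) = 37108 \cdot 21058 = 781420264$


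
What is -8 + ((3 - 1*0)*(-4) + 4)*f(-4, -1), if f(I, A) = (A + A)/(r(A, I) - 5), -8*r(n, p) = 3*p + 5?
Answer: -392/33 ≈ -11.879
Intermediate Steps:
r(n, p) = -5/8 - 3*p/8 (r(n, p) = -(3*p + 5)/8 = -(5 + 3*p)/8 = -5/8 - 3*p/8)
f(I, A) = 2*A/(-45/8 - 3*I/8) (f(I, A) = (A + A)/((-5/8 - 3*I/8) - 5) = (2*A)/(-45/8 - 3*I/8) = 2*A/(-45/8 - 3*I/8))
-8 + ((3 - 1*0)*(-4) + 4)*f(-4, -1) = -8 + ((3 - 1*0)*(-4) + 4)*(-16*(-1)/(45 + 3*(-4))) = -8 + ((3 + 0)*(-4) + 4)*(-16*(-1)/(45 - 12)) = -8 + (3*(-4) + 4)*(-16*(-1)/33) = -8 + (-12 + 4)*(-16*(-1)*1/33) = -8 - 8*16/33 = -8 - 128/33 = -392/33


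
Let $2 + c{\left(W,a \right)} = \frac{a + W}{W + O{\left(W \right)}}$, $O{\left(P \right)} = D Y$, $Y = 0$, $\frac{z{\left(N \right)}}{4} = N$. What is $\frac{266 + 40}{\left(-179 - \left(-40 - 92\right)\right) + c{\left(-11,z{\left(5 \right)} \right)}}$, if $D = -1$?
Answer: $- \frac{1683}{274} \approx -6.1423$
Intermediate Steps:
$z{\left(N \right)} = 4 N$
$O{\left(P \right)} = 0$ ($O{\left(P \right)} = \left(-1\right) 0 = 0$)
$c{\left(W,a \right)} = -2 + \frac{W + a}{W}$ ($c{\left(W,a \right)} = -2 + \frac{a + W}{W + 0} = -2 + \frac{W + a}{W}$)
$\frac{266 + 40}{\left(-179 - \left(-40 - 92\right)\right) + c{\left(-11,z{\left(5 \right)} \right)}} = \frac{266 + 40}{\left(-179 - \left(-40 - 92\right)\right) + \frac{4 \cdot 5 - -11}{-11}} = \frac{306}{\left(-179 - -132\right) - \frac{20 + 11}{11}} = \frac{306}{\left(-179 + 132\right) - \frac{31}{11}} = \frac{306}{-47 - \frac{31}{11}} = \frac{306}{- \frac{548}{11}} = 306 \left(- \frac{11}{548}\right) = - \frac{1683}{274}$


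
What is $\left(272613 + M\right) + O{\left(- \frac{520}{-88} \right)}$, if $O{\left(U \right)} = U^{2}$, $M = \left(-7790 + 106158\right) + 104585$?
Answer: $\frac{57547711}{121} \approx 4.756 \cdot 10^{5}$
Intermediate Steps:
$M = 202953$ ($M = 98368 + 104585 = 202953$)
$\left(272613 + M\right) + O{\left(- \frac{520}{-88} \right)} = \left(272613 + 202953\right) + \left(- \frac{520}{-88}\right)^{2} = 475566 + \left(\left(-520\right) \left(- \frac{1}{88}\right)\right)^{2} = 475566 + \left(\frac{65}{11}\right)^{2} = 475566 + \frac{4225}{121} = \frac{57547711}{121}$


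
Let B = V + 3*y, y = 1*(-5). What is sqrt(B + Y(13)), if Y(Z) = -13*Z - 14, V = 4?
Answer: I*sqrt(194) ≈ 13.928*I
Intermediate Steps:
Y(Z) = -14 - 13*Z
y = -5
B = -11 (B = 4 + 3*(-5) = 4 - 15 = -11)
sqrt(B + Y(13)) = sqrt(-11 + (-14 - 13*13)) = sqrt(-11 + (-14 - 169)) = sqrt(-11 - 183) = sqrt(-194) = I*sqrt(194)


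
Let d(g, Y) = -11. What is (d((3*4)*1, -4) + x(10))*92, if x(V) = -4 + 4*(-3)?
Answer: -2484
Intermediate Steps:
x(V) = -16 (x(V) = -4 - 12 = -16)
(d((3*4)*1, -4) + x(10))*92 = (-11 - 16)*92 = -27*92 = -2484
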